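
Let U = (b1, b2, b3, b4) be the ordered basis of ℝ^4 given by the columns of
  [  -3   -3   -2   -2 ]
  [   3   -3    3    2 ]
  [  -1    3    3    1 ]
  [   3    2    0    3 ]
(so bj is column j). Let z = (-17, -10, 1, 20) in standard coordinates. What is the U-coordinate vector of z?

(3, 4, -3, 1)

[z]_U is the unique c with M c = z, where M has columns b1, ..., b4.
Gaussian elimination on [M | z] yields c = (3, 4, -3, 1).
Check: 3b1 + 4b2 - 3b3 + b4 = (-17, -10, 1, 20).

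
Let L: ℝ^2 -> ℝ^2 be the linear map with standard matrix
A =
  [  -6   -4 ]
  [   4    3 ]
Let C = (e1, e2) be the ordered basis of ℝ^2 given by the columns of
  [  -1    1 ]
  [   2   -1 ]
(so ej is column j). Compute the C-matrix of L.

[[0, -1], [-2, -3]]

With P the matrix whose columns are e1, e2, [L]_C = P^(-1) A P.
Column by column: L(e1) = A e1 = [-2, 2]; its C-coordinates [0, -2] give column 1.
Continuing for each basis vector yields [L]_C = [[0, -1], [-2, -3]].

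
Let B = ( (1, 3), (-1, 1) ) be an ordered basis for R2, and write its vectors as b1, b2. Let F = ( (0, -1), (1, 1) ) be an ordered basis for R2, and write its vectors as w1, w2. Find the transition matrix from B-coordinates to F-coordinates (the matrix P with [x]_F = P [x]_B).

Column j of P is [bj]_F, since P maps B-coordinates to F-coordinates.
Expressing b1 in F: b1 = -2w1 + w2, so column 1 of P is (-2, 1).
Doing the same for each bj gives P = [[-2, -2], [1, -1]].

[[-2, -2], [1, -1]]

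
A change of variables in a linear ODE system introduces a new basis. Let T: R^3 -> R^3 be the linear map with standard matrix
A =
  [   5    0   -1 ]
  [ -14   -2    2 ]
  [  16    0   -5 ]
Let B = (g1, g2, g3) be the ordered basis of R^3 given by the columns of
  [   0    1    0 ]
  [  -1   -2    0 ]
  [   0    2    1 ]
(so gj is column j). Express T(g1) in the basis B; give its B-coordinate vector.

[-2, 0, 0]

Compute T(g1) = A g1 = [0, 2, 0] in standard coordinates.
Then write this in B-coordinates: solve for y in y_1 g1 + ... + y_3 g3 = [0, 2, 0].
This gives y = [-2, 0, 0], which is column 1 of [T]_B.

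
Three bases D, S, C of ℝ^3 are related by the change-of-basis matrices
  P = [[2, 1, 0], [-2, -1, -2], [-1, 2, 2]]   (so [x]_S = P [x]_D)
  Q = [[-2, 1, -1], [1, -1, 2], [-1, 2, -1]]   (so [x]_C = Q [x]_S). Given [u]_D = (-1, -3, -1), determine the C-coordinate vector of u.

Apply P to get S-coordinates (-5, 7, -7), then Q to get C-coordinates.
The result is [u]_C = (24, -26, 26).

(24, -26, 26)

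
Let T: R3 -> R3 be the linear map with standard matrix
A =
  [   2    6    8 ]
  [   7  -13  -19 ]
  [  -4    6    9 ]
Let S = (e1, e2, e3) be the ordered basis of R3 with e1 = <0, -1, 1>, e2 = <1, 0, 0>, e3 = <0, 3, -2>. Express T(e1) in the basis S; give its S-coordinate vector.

Column 1 of [T]_S is the S-coordinate vector of T(e1).
In standard coordinates T(e1) = A e1 = <2, -6, 3>.
Converting to S: <2, -6, 3> = -3e1 + 2e2 - 3e3, so the coordinate vector is <-3, 2, -3>.

<-3, 2, -3>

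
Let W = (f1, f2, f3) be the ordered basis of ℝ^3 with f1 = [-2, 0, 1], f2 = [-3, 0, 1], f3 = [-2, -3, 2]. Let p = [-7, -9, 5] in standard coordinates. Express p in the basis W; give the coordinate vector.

[-4, 3, 3]

Write p = c_1 f1 + ... + c_3 f3 and solve for the c_i.
Gaussian elimination on [M | p] yields c = (-4, 3, 3).
Check: -4f1 + 3f2 + 3f3 = [-7, -9, 5].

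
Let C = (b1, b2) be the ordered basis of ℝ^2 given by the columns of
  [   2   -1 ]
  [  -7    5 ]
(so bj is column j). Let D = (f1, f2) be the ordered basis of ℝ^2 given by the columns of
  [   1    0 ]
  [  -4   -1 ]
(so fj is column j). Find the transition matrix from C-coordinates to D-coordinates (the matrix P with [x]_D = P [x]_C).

Column j of P is [bj]_D, since P maps C-coordinates to D-coordinates.
Expressing b1 in D: b1 = 2f1 - f2, so column 1 of P is [2, -1].
Doing the same for each bj gives P = [[2, -1], [-1, -1]].

[[2, -1], [-1, -1]]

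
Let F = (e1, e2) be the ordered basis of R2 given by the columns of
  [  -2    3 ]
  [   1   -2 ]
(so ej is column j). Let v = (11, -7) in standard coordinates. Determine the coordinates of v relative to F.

(-1, 3)

Write v = c_1 e1 + c_2 e2 and solve for the c_i.
System: -2c_1 + 3c_2 = 11, c_1 - 2c_2 = -7; solving gives c_1 = -1, c_2 = 3.
Check: -e1 + 3e2 = (11, -7).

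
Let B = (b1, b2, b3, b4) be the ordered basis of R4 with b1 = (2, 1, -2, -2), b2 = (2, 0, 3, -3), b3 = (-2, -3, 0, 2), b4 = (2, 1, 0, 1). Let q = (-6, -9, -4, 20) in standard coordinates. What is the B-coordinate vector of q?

(-1, -2, 4, 4)

[q]_B is the unique c with M c = q, where M has columns b1, ..., b4.
Gaussian elimination on [M | q] yields c = (-1, -2, 4, 4).
Check: -b1 - 2b2 + 4b3 + 4b4 = (-6, -9, -4, 20).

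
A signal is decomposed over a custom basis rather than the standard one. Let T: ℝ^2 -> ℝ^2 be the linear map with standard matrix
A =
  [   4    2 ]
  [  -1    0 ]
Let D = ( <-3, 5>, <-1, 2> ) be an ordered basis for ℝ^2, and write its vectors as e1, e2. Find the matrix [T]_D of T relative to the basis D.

The j-th column of [T]_D is [T(ej)]_D.
T(e1) = A e1 = <-2, 3> = e1 - e2, so column 1 is <1, -1>.
Repeating for e2 and assembling the columns gives [[1, -1], [-1, 3]].

[[1, -1], [-1, 3]]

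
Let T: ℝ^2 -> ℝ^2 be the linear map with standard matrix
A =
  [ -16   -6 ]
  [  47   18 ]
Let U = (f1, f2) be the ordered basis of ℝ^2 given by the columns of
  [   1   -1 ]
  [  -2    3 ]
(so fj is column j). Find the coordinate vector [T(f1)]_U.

<-1, 3>

Compute T(f1) = A f1 = <-4, 11> in standard coordinates.
Then write this in U-coordinates: solve for y in y_1 f1 + y_2 f2 = <-4, 11>.
This gives y = <-1, 3>, which is column 1 of [T]_U.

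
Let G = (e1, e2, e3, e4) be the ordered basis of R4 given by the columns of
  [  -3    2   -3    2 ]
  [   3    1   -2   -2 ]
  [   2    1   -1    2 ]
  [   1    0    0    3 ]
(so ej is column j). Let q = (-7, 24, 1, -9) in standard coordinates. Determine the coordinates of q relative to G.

We seek scalars with c_1 e1 + ... + c_4 e4 = q; equivalently solve M c = q where the columns of M are e1, ..., e4.
Gaussian elimination on [M | q] yields c = (3, -1, -4, -4).
Check: 3e1 - e2 - 4e3 - 4e4 = (-7, 24, 1, -9).

(3, -1, -4, -4)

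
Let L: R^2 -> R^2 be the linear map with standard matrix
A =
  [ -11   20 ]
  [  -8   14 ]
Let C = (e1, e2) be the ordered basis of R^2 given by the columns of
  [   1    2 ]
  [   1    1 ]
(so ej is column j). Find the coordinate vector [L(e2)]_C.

(-2, 0)

Column 2 of [L]_C is the C-coordinate vector of L(e2).
In standard coordinates L(e2) = A e2 = (-2, -2).
Converting to C: (-2, -2) = -2e1 + 0·e2, so the coordinate vector is (-2, 0).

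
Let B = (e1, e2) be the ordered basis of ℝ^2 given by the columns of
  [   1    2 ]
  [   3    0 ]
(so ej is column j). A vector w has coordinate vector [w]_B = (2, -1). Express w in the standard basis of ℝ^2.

By definition w = 2e1 - e2.
Summing componentwise gives (0, 6).

(0, 6)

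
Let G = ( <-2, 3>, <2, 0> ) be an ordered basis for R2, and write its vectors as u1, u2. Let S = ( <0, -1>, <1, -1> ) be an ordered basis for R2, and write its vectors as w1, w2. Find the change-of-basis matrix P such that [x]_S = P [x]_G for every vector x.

[[-1, -2], [-2, 2]]

Let M have columns uj and N have columns wj. Then for every x, N [x]_S = x = M [x]_G, so P = N^(-1) M.
Since det N = 1, N^(-1) has integer entries; multiplying gives P = [[-1, -2], [-2, 2]].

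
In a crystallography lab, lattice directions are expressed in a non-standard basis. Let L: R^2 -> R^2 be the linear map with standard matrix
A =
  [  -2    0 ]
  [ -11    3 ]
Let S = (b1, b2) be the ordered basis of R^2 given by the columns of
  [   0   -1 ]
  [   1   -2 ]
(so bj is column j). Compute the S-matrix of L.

Let P have columns b1, b2. Then [L]_S = P^(-1) A P.
Here det P = 1, so P^(-1) is integer; computing A P first and then P^(-1)(A P) gives [[3, 1], [0, -2]].

[[3, 1], [0, -2]]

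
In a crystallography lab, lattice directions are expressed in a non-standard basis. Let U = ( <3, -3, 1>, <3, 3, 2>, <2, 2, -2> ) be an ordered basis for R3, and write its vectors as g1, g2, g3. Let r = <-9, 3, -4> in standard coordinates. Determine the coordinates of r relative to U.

<-2, -1, 0>

[r]_U is the unique c with M c = r, where M has columns g1, ..., g3.
Gaussian elimination on [M | r] yields c = (-2, -1, 0).
Check: -2g1 - g2 + 0·g3 = <-9, 3, -4>.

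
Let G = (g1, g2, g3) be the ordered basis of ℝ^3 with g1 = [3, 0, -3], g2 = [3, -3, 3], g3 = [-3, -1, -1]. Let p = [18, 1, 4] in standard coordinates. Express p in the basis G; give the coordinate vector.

[p]_G is the unique c with M c = p, where M has columns g1, ..., g3.
Gaussian elimination on [M | p] yields c = (1, 1, -4).
Check: g1 + g2 - 4g3 = [18, 1, 4].

[1, 1, -4]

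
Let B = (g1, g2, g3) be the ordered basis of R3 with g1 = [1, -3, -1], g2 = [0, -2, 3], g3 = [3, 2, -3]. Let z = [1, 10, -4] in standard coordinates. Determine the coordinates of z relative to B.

[z]_B is the unique c with M c = z, where M has columns g1, ..., g3.
Solving this 3x3 system gives c = (-2, -1, 1).
Check: -2g1 - g2 + g3 = [1, 10, -4].

[-2, -1, 1]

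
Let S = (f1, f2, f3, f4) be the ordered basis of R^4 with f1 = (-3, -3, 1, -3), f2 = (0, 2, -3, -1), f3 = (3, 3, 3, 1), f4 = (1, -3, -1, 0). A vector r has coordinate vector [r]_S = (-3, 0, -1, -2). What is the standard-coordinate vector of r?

r = M [r]_S, where M has columns f1, ..., f4.
Carrying out the matrix-vector product, r = (4, 12, -4, 8).

(4, 12, -4, 8)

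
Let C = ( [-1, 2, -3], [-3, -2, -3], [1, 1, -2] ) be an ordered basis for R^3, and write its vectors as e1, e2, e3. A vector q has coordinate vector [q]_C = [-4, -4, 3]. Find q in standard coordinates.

The coordinates say q = -4e1 - 4e2 + 3e3; adding the scaled basis vectors gives [19, 3, 18].

[19, 3, 18]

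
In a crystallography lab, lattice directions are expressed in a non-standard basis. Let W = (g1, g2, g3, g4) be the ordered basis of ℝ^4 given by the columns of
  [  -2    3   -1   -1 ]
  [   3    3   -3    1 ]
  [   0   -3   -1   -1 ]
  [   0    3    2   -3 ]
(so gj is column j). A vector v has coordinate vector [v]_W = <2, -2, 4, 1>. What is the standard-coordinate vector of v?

<-15, -11, 1, -1>

By definition v = 2g1 - 2g2 + 4g3 + g4.
Summing componentwise gives <-15, -11, 1, -1>.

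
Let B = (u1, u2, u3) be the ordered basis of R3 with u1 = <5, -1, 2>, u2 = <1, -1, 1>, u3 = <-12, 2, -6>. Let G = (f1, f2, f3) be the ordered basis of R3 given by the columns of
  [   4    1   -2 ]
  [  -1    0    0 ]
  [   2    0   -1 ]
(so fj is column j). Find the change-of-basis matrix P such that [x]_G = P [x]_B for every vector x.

Let M have columns uj and N have columns fj. Then for every x, N [x]_G = x = M [x]_B, so P = N^(-1) M.
Since det N = -1, N^(-1) has integer entries; multiplying gives P = [[1, 1, -2], [1, -1, 0], [0, 1, 2]].

[[1, 1, -2], [1, -1, 0], [0, 1, 2]]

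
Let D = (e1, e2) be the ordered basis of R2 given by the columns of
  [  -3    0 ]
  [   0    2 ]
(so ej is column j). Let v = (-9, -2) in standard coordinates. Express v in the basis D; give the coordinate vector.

[v]_D is the unique c with M c = v, where M has columns e1, e2.
System: -3c_1 + 0c_2 = -9, 0c_1 + 2c_2 = -2; solving gives c_1 = 3, c_2 = -1.
Check: 3e1 - e2 = (-9, -2).

(3, -1)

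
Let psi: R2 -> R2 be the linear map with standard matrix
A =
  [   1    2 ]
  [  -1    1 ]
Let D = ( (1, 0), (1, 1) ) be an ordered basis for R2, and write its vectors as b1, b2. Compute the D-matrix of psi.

Let P have columns b1, b2. Then [psi]_D = P^(-1) A P.
Here det P = 1, so P^(-1) is integer; computing A P first and then P^(-1)(A P) gives [[2, 3], [-1, 0]].

[[2, 3], [-1, 0]]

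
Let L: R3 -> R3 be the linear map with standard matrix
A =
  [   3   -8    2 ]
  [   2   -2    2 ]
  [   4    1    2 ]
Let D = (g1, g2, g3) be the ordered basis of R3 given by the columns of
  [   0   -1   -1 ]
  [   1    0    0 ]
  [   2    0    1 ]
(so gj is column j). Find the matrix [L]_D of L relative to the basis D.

Let P have columns g1, ..., g3. Then [L]_D = P^(-1) A P.
Here det P = 1, so P^(-1) is integer; computing A P first and then P^(-1)(A P) gives [[2, -2, 0], [3, 3, 3], [1, 0, -2]].

[[2, -2, 0], [3, 3, 3], [1, 0, -2]]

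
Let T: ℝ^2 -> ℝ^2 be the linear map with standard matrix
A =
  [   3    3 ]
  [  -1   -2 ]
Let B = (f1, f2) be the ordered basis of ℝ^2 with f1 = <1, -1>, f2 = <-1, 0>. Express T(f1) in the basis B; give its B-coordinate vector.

Compute T(f1) = A f1 = <0, 1> in standard coordinates.
Then write this in B-coordinates: solve for y in y_1 f1 + y_2 f2 = <0, 1>.
This gives y = <-1, -1>, which is column 1 of [T]_B.

<-1, -1>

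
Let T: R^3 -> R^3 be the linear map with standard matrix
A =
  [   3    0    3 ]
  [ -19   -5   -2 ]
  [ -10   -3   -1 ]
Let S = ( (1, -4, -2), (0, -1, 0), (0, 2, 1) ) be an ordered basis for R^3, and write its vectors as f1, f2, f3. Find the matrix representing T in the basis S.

[[-3, 0, 3], [3, 1, -2], [-2, 3, -1]]

With P the matrix whose columns are f1, ..., f3, [T]_S = P^(-1) A P.
Column by column: T(f1) = A f1 = (-3, 5, 4); its S-coordinates (-3, 3, -2) give column 1.
Continuing for each basis vector yields [T]_S = [[-3, 0, 3], [3, 1, -2], [-2, 3, -1]].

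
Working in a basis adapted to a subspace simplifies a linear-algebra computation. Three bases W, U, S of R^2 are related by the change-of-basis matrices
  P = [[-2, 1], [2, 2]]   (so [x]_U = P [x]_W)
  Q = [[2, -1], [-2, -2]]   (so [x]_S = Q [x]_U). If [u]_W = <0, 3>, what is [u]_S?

Composing the changes, [u]_S = Q P [u]_W.
Q P = [[-6, 0], [0, -6]]; applying this to <0, 3> gives <0, -18>.

<0, -18>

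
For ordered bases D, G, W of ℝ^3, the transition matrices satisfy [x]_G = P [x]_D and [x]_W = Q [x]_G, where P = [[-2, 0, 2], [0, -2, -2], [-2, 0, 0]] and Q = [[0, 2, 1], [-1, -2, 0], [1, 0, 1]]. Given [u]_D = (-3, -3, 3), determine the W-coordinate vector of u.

Composing the changes, [u]_W = Q P [u]_D.
Q P = [[-2, -4, -4], [2, 4, 2], [-4, 0, 2]]; applying this to (-3, -3, 3) gives (6, -12, 18).

(6, -12, 18)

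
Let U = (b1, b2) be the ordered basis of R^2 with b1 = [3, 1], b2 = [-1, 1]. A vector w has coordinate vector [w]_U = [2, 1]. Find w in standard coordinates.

[5, 3]

w = M [w]_U, where M has columns b1, b2.
Carrying out the matrix-vector product, w = [5, 3].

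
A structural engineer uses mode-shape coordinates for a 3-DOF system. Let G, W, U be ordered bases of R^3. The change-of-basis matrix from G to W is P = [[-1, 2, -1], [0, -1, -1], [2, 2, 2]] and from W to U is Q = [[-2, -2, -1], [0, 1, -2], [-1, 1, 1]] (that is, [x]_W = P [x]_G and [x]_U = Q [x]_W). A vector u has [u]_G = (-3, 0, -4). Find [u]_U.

(-8, 32, -17)

First [u]_W = P [u]_G = (7, 4, -14).
Then [u]_U = Q [u]_W = (-8, 32, -17).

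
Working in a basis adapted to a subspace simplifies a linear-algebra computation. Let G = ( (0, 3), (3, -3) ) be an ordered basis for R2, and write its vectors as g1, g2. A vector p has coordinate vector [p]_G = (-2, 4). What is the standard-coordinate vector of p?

(12, -18)

The coordinates say p = -2g1 + 4g2; adding the scaled basis vectors gives (12, -18).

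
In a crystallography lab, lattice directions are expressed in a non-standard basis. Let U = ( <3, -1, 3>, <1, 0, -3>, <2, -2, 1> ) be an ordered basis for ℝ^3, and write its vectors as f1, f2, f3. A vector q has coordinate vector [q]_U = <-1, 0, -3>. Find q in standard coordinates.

By definition q = -f1 + 0·f2 - 3f3.
Summing componentwise gives <-9, 7, -6>.

<-9, 7, -6>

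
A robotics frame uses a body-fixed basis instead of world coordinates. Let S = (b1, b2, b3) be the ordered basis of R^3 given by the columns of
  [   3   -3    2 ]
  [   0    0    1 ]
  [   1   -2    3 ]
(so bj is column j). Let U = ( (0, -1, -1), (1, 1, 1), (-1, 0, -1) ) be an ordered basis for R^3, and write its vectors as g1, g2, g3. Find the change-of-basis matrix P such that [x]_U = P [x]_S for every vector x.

Let M have columns bj and N have columns gj. Then for every x, N [x]_U = x = M [x]_S, so P = N^(-1) M.
Since det N = -1, N^(-1) has integer entries; multiplying gives P = [[2, -1, -1], [2, -1, 0], [-1, 2, -2]].

[[2, -1, -1], [2, -1, 0], [-1, 2, -2]]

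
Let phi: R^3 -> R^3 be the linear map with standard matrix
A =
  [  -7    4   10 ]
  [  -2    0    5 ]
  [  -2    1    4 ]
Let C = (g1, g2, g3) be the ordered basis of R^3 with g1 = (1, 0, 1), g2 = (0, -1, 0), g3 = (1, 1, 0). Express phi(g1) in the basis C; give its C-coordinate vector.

(2, -2, 1)

Compute phi(g1) = A g1 = (3, 3, 2) in standard coordinates.
Then write this in C-coordinates: solve for y in y_1 g1 + ... + y_3 g3 = (3, 3, 2).
This gives y = (2, -2, 1), which is column 1 of [phi]_C.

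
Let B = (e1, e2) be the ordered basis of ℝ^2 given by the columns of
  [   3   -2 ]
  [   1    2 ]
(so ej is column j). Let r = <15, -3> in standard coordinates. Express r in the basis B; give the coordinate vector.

<3, -3>

We seek scalars with c_1 e1 + c_2 e2 = r; equivalently solve M c = r where the columns of M are e1, e2.
System: 3c_1 - 2c_2 = 15, c_1 + 2c_2 = -3; solving gives c_1 = 3, c_2 = -3.
Check: 3e1 - 3e2 = <15, -3>.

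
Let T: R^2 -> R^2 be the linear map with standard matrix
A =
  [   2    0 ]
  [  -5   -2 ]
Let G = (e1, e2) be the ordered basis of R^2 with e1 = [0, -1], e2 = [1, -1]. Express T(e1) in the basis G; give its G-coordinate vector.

Column 1 of [T]_G is the G-coordinate vector of T(e1).
In standard coordinates T(e1) = A e1 = [0, 2].
Converting to G: [0, 2] = -2e1 + 0·e2, so the coordinate vector is [-2, 0].

[-2, 0]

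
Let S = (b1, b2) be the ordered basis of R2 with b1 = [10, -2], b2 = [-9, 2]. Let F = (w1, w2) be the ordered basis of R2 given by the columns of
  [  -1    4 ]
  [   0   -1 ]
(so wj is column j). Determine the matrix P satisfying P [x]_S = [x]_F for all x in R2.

[[-2, 1], [2, -2]]

Let M have columns bj and N have columns wj. Then for every x, N [x]_F = x = M [x]_S, so P = N^(-1) M.
Since det N = 1, N^(-1) has integer entries; multiplying gives P = [[-2, 1], [2, -2]].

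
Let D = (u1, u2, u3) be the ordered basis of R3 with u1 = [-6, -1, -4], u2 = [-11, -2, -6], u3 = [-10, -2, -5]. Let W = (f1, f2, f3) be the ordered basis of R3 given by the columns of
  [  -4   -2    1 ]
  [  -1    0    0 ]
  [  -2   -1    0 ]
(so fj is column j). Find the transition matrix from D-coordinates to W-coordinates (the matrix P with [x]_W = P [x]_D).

Let M have columns uj and N have columns fj. Then for every x, N [x]_W = x = M [x]_D, so P = N^(-1) M.
Since det N = 1, N^(-1) has integer entries; multiplying gives P = [[1, 2, 2], [2, 2, 1], [2, 1, 0]].

[[1, 2, 2], [2, 2, 1], [2, 1, 0]]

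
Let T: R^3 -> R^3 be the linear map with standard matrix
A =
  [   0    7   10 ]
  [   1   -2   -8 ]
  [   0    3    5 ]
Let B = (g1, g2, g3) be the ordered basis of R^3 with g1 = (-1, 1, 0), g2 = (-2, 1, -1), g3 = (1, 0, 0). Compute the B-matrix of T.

[[0, 2, 1], [-3, 2, 0], [1, 3, 1]]

With P the matrix whose columns are g1, ..., g3, [T]_B = P^(-1) A P.
Column by column: T(g1) = A g1 = (7, -3, 3); its B-coordinates (0, -3, 1) give column 1.
Continuing for each basis vector yields [T]_B = [[0, 2, 1], [-3, 2, 0], [1, 3, 1]].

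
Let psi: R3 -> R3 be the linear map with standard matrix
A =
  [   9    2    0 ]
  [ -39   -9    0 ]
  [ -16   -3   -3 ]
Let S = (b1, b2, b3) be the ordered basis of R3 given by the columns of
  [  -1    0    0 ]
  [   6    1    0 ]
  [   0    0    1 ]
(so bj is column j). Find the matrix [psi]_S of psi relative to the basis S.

The j-th column of [psi]_S is [psi(bj)]_S.
psi(b1) = A b1 = (3, -15, -2) = -3b1 + 3b2 - 2b3, so column 1 is (-3, 3, -2).
Repeating for b2, b3 and assembling the columns gives [[-3, -2, 0], [3, 3, 0], [-2, -3, -3]].

[[-3, -2, 0], [3, 3, 0], [-2, -3, -3]]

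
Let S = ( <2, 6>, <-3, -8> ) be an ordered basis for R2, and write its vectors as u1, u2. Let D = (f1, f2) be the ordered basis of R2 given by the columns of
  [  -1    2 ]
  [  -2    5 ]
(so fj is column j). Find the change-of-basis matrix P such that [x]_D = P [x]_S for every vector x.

[[2, -1], [2, -2]]

Take x = uj: its S-coordinates are the j-th standard unit vector, so P e_j — column j of P — equals [uj]_D.
u1 = 2f1 + 2f2, giving column 1 = <2, 2>; repeating for each j gives P = [[2, -1], [2, -2]].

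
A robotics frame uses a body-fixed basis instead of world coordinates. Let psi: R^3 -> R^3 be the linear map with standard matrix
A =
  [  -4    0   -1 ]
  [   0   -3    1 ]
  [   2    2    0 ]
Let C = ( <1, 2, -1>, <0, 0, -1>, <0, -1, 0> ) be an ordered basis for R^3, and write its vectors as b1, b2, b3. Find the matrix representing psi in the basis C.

Let P have columns b1, ..., b3. Then [psi]_C = P^(-1) A P.
Here det P = -1, so P^(-1) is integer; computing A P first and then P^(-1)(A P) gives [[-3, 1, 0], [-3, -1, 2], [1, 3, -3]].

[[-3, 1, 0], [-3, -1, 2], [1, 3, -3]]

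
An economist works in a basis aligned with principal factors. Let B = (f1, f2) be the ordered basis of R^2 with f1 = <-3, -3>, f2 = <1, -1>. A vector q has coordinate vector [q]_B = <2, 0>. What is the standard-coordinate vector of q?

q = M [q]_B, where M has columns f1, f2.
Carrying out the matrix-vector product, q = <-6, -6>.

<-6, -6>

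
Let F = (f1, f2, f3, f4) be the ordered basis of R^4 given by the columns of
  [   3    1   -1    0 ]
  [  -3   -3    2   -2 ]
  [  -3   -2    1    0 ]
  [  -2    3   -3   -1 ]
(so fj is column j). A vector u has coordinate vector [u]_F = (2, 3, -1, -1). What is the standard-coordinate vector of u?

(10, -15, -13, 9)

u = M [u]_F, where M has columns f1, ..., f4.
Carrying out the matrix-vector product, u = (10, -15, -13, 9).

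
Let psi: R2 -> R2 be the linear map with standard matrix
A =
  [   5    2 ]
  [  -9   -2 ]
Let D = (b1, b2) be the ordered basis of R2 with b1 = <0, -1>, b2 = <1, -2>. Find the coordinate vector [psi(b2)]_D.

Column 2 of [psi]_D is the D-coordinate vector of psi(b2).
In standard coordinates psi(b2) = A b2 = <1, -5>.
Converting to D: <1, -5> = 3b1 + b2, so the coordinate vector is <3, 1>.

<3, 1>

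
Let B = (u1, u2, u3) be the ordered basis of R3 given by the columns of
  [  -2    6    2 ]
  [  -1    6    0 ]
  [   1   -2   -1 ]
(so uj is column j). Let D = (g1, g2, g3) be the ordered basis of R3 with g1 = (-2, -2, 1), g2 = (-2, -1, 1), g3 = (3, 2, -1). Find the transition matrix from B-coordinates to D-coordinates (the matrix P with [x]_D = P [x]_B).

Let M have columns uj and N have columns gj. Then for every x, N [x]_D = x = M [x]_B, so P = N^(-1) M.
Since det N = -1, N^(-1) has integer entries; multiplying gives P = [[0, -2, 1], [1, 2, -2], [0, 2, 0]].

[[0, -2, 1], [1, 2, -2], [0, 2, 0]]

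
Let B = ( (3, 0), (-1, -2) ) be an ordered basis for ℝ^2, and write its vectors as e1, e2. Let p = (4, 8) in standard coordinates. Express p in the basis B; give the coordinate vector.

(0, -4)

[p]_B is the unique c with M c = p, where M has columns e1, e2.
System: 3c_1 - c_2 = 4, 0c_1 - 2c_2 = 8; solving gives c_1 = 0, c_2 = -4.
Check: 0·e1 - 4e2 = (4, 8).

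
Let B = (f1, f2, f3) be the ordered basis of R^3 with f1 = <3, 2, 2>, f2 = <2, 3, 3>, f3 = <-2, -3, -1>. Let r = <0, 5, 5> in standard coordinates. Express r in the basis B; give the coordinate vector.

We seek scalars with c_1 f1 + ... + c_3 f3 = r; equivalently solve M c = r where the columns of M are f1, ..., f3.
Gaussian elimination on [M | r] yields c = (-2, 3, 0).
Check: -2f1 + 3f2 + 0·f3 = <0, 5, 5>.

<-2, 3, 0>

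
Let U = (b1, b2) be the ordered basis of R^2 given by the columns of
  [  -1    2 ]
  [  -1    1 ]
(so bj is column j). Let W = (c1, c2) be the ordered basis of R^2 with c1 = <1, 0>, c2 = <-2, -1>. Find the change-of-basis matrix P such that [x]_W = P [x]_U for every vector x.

Let M have columns bj and N have columns cj. Then for every x, N [x]_W = x = M [x]_U, so P = N^(-1) M.
Since det N = -1, N^(-1) has integer entries; multiplying gives P = [[1, 0], [1, -1]].

[[1, 0], [1, -1]]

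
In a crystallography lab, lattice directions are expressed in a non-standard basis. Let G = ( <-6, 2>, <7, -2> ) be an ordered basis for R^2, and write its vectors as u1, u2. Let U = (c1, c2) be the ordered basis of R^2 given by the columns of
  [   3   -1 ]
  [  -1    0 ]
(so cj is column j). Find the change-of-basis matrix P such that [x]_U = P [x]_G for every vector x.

Let M have columns uj and N have columns cj. Then for every x, N [x]_U = x = M [x]_G, so P = N^(-1) M.
Since det N = -1, N^(-1) has integer entries; multiplying gives P = [[-2, 2], [0, -1]].

[[-2, 2], [0, -1]]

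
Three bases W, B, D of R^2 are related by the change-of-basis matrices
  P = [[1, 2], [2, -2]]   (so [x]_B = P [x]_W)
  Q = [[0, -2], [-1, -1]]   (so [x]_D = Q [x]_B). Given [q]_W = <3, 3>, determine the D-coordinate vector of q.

Apply P to get B-coordinates <9, 0>, then Q to get D-coordinates.
The result is [q]_D = <0, -9>.

<0, -9>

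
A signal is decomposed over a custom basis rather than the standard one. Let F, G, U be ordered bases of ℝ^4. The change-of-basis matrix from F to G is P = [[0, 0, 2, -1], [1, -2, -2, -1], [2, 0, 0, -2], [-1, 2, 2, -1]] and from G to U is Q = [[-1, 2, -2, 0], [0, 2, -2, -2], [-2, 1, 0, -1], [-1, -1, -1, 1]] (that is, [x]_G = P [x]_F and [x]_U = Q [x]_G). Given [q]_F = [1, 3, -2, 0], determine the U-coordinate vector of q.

Apply P to get G-coordinates [-4, -1, 2, 1], then Q to get U-coordinates.
The result is [q]_U = [-2, -8, 6, 4].

[-2, -8, 6, 4]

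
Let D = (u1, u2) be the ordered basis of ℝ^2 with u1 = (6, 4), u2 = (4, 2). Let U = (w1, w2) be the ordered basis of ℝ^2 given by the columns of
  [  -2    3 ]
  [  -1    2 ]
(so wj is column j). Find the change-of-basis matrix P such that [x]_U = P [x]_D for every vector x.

Take x = uj: its D-coordinates are the j-th standard unit vector, so P e_j — column j of P — equals [uj]_U.
u1 = 0·w1 + 2w2, giving column 1 = (0, 2); repeating for each j gives P = [[0, -2], [2, 0]].

[[0, -2], [2, 0]]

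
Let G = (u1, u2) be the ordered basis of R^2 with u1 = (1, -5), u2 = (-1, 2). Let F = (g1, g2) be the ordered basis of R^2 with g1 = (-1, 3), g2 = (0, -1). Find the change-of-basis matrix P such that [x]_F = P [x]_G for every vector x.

[[-1, 1], [2, 1]]

Take x = uj: its G-coordinates are the j-th standard unit vector, so P e_j — column j of P — equals [uj]_F.
u1 = -g1 + 2g2, giving column 1 = (-1, 2); repeating for each j gives P = [[-1, 1], [2, 1]].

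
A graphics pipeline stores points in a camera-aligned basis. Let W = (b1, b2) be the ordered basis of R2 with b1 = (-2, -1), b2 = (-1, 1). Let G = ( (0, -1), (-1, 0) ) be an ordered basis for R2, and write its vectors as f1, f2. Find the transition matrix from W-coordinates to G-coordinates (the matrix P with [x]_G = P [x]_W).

Let M have columns bj and N have columns fj. Then for every x, N [x]_G = x = M [x]_W, so P = N^(-1) M.
Since det N = -1, N^(-1) has integer entries; multiplying gives P = [[1, -1], [2, 1]].

[[1, -1], [2, 1]]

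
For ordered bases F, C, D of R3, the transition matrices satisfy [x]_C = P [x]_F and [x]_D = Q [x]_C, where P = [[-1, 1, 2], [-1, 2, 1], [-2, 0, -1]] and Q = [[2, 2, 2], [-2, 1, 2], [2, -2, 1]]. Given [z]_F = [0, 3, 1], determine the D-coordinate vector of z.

[22, -5, -5]

First [z]_C = P [z]_F = [5, 7, -1].
Then [z]_D = Q [z]_C = [22, -5, -5].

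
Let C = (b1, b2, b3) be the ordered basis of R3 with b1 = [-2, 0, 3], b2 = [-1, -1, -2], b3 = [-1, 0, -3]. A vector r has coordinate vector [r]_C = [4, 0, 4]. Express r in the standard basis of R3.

[-12, 0, 0]

The coordinates say r = 4b1 + 0·b2 + 4b3; adding the scaled basis vectors gives [-12, 0, 0].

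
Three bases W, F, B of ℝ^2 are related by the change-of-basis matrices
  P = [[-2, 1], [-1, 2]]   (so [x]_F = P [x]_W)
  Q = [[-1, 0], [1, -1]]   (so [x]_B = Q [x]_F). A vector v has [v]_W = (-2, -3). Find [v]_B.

First [v]_F = P [v]_W = (1, -4).
Then [v]_B = Q [v]_F = (-1, 5).

(-1, 5)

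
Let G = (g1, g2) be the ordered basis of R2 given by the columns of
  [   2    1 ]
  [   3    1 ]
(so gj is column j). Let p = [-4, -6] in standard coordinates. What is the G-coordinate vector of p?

[p]_G is the unique c with M c = p, where M has columns g1, g2.
System: 2c_1 + c_2 = -4, 3c_1 + c_2 = -6; solving gives c_1 = -2, c_2 = 0.
Check: -2g1 + 0·g2 = [-4, -6].

[-2, 0]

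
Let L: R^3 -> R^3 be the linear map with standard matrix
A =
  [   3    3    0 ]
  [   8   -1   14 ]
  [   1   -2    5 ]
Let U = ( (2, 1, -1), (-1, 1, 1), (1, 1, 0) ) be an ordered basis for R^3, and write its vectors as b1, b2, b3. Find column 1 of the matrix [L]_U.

(2, -3, 2)

Column 1 of [L]_U is the U-coordinate vector of L(b1).
In standard coordinates L(b1) = A b1 = (9, 1, -5).
Converting to U: (9, 1, -5) = 2b1 - 3b2 + 2b3, so the coordinate vector is (2, -3, 2).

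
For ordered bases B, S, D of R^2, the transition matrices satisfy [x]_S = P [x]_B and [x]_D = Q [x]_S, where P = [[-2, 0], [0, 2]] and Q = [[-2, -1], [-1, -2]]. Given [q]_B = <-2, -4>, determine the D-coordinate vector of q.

<0, 12>

Apply P to get S-coordinates <4, -8>, then Q to get D-coordinates.
The result is [q]_D = <0, 12>.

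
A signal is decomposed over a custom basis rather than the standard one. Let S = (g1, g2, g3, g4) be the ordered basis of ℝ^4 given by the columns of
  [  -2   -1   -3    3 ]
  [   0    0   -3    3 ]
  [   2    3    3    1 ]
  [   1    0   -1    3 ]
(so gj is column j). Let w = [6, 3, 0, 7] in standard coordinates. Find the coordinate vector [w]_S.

[w]_S is the unique c with M c = w, where M has columns g1, ..., g4.
Gaussian elimination on [M | w] yields c = (0, -3, 2, 3).
Check: 0·g1 - 3g2 + 2g3 + 3g4 = [6, 3, 0, 7].

[0, -3, 2, 3]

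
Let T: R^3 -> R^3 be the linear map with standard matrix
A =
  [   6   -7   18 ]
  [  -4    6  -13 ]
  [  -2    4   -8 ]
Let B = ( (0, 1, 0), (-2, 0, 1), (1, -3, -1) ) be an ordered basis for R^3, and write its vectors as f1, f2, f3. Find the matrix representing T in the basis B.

The j-th column of [T]_B is [T(fj)]_B.
T(f1) = A f1 = (-7, 6, 4) = 3f1 + 3f2 - f3, so column 1 is (3, 3, -1).
Repeating for f2, f3 and assembling the columns gives [[3, 1, 0], [3, -2, -3], [-1, 2, 3]].

[[3, 1, 0], [3, -2, -3], [-1, 2, 3]]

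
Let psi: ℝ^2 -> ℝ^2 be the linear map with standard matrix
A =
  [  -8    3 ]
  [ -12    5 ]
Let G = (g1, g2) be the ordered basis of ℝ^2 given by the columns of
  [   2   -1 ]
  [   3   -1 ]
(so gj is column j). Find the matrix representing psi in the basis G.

The j-th column of [psi]_G is [psi(gj)]_G.
psi(g1) = A g1 = <-7, -9> = -2g1 + 3g2, so column 1 is <-2, 3>.
Repeating for g2 and assembling the columns gives [[-2, 2], [3, -1]].

[[-2, 2], [3, -1]]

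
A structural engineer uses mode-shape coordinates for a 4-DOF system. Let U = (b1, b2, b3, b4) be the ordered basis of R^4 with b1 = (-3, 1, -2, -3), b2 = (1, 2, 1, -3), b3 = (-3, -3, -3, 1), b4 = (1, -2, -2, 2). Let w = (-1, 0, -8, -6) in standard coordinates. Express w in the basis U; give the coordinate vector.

[w]_U is the unique c with M c = w, where M has columns b1, ..., b4.
Gaussian elimination on [M | w] yields c = (2, 2, 0, 3).
Check: 2b1 + 2b2 + 0·b3 + 3b4 = (-1, 0, -8, -6).

(2, 2, 0, 3)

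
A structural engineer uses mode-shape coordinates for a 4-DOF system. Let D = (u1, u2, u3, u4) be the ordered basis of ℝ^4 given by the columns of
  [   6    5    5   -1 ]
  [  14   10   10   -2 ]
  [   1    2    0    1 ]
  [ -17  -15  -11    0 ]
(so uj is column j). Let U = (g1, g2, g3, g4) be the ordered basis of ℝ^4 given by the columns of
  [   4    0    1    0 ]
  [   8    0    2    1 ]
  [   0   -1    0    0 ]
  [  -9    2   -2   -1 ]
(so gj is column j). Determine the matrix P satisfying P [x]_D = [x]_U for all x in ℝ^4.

[[1, 1, 1, 0], [-1, -2, 0, -1], [2, 1, 1, -1], [2, 0, 0, 0]]

Column j of P is [uj]_U, since P maps D-coordinates to U-coordinates.
Expressing u1 in U: u1 = g1 - g2 + 2g3 + 2g4, so column 1 of P is (1, -1, 2, 2).
Doing the same for each uj gives P = [[1, 1, 1, 0], [-1, -2, 0, -1], [2, 1, 1, -1], [2, 0, 0, 0]].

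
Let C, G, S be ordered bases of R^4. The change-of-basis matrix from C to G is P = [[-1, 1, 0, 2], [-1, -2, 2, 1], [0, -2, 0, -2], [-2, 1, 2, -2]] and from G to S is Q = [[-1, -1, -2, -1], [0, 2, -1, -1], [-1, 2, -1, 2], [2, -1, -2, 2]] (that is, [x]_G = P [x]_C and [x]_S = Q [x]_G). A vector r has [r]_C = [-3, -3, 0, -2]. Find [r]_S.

Composing the changes, [r]_S = Q P [r]_C.
Q P = [[4, 4, -4, 3], [0, -3, 2, 6], [-5, -1, 8, -2], [-5, 10, 2, 3]]; applying this to [-3, -3, 0, -2] gives [-30, -3, 22, -21].

[-30, -3, 22, -21]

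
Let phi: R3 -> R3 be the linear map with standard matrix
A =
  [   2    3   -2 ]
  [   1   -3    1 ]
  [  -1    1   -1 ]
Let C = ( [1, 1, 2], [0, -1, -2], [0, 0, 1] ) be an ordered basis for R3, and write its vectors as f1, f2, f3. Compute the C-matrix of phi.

[[1, 1, -2], [1, 0, -3], [-2, -1, -3]]

The j-th column of [phi]_C is [phi(fj)]_C.
phi(f1) = A f1 = [1, 0, -2] = f1 + f2 - 2f3, so column 1 is [1, 1, -2].
Repeating for f2, f3 and assembling the columns gives [[1, 1, -2], [1, 0, -3], [-2, -1, -3]].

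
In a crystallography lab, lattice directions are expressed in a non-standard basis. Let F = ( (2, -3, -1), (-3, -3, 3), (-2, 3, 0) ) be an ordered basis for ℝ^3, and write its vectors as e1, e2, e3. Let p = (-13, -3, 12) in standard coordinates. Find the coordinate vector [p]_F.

(-3, 3, -1)

[p]_F is the unique c with M c = p, where M has columns e1, ..., e3.
Row-reducing the augmented matrix [M | p] gives c = (-3, 3, -1).
Check: -3e1 + 3e2 - e3 = (-13, -3, 12).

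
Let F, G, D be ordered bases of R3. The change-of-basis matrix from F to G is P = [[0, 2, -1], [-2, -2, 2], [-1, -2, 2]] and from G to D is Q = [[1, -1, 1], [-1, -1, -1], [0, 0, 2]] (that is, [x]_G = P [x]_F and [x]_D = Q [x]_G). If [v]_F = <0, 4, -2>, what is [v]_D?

Apply P to get G-coordinates <10, -12, -12>, then Q to get D-coordinates.
The result is [v]_D = <10, 14, -24>.

<10, 14, -24>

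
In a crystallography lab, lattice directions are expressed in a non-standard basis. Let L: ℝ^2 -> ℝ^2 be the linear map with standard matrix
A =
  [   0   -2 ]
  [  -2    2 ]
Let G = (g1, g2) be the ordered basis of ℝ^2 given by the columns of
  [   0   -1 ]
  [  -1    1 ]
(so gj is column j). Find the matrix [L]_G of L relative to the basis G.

The j-th column of [L]_G is [L(gj)]_G.
L(g1) = A g1 = (2, -2) = 0·g1 - 2g2, so column 1 is (0, -2).
Repeating for g2 and assembling the columns gives [[0, -2], [-2, 2]].

[[0, -2], [-2, 2]]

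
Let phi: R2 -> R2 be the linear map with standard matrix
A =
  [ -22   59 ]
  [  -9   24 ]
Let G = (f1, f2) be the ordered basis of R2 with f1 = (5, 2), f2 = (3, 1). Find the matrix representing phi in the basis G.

With P the matrix whose columns are f1, f2, [phi]_G = P^(-1) A P.
Column by column: phi(f1) = A f1 = (8, 3); its G-coordinates (1, 1) give column 1.
Continuing for each basis vector yields [phi]_G = [[1, -2], [1, 1]].

[[1, -2], [1, 1]]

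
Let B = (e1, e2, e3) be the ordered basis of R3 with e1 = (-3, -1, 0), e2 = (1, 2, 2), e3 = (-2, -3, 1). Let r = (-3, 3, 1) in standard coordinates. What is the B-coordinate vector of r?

Write r = c_1 e1 + ... + c_3 e3 and solve for the c_i.
Gaussian elimination on [M | r] yields c = (2, 1, -1).
Check: 2e1 + e2 - e3 = (-3, 3, 1).

(2, 1, -1)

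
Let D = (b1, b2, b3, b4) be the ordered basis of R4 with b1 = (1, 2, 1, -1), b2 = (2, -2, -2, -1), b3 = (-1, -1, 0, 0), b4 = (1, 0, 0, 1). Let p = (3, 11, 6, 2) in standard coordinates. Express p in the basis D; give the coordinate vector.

(2, -2, -3, 2)

[p]_D is the unique c with M c = p, where M has columns b1, ..., b4.
Solving this 4x4 system gives c = (2, -2, -3, 2).
Check: 2b1 - 2b2 - 3b3 + 2b4 = (3, 11, 6, 2).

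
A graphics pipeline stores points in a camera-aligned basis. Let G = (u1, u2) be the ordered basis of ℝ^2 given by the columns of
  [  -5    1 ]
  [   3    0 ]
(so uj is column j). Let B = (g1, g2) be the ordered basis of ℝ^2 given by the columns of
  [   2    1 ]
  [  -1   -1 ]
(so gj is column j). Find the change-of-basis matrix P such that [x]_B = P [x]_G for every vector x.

Column j of P is [uj]_B, since P maps G-coordinates to B-coordinates.
Expressing u1 in B: u1 = -2g1 - g2, so column 1 of P is <-2, -1>.
Doing the same for each uj gives P = [[-2, 1], [-1, -1]].

[[-2, 1], [-1, -1]]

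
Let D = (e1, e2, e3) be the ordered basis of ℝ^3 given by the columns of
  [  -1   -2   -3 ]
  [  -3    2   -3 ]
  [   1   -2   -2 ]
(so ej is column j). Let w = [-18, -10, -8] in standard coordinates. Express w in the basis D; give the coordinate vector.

[4, 4, 2]

[w]_D is the unique c with M c = w, where M has columns e1, ..., e3.
Row-reducing the augmented matrix [M | w] gives c = (4, 4, 2).
Check: 4e1 + 4e2 + 2e3 = [-18, -10, -8].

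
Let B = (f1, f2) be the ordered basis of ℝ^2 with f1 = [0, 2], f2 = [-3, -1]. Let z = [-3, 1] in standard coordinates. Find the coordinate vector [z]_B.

We seek scalars with c_1 f1 + c_2 f2 = z; equivalently solve M c = z where the columns of M are f1, f2.
System: 0c_1 - 3c_2 = -3, 2c_1 - c_2 = 1; solving gives c_1 = 1, c_2 = 1.
Check: f1 + f2 = [-3, 1].

[1, 1]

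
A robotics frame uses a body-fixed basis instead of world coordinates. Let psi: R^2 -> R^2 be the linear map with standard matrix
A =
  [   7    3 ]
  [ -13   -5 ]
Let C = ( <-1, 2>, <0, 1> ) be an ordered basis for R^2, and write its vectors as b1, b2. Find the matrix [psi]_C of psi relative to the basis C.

Let P have columns b1, b2. Then [psi]_C = P^(-1) A P.
Here det P = -1, so P^(-1) is integer; computing A P first and then P^(-1)(A P) gives [[1, -3], [1, 1]].

[[1, -3], [1, 1]]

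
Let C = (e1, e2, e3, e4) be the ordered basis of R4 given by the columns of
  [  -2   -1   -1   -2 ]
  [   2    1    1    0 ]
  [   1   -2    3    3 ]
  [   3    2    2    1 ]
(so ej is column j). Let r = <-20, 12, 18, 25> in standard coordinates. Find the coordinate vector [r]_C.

<3, 3, 3, 4>

Write r = c_1 e1 + ... + c_4 e4 and solve for the c_i.
Solving this 4x4 system gives c = (3, 3, 3, 4).
Check: 3e1 + 3e2 + 3e3 + 4e4 = <-20, 12, 18, 25>.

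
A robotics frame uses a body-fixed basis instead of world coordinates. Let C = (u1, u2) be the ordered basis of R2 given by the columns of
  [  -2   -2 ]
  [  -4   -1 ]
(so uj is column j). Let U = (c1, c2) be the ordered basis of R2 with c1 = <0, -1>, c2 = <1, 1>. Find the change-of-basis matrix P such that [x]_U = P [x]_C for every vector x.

Column j of P is [uj]_U, since P maps C-coordinates to U-coordinates.
Expressing u1 in U: u1 = 2c1 - 2c2, so column 1 of P is <2, -2>.
Doing the same for each uj gives P = [[2, -1], [-2, -2]].

[[2, -1], [-2, -2]]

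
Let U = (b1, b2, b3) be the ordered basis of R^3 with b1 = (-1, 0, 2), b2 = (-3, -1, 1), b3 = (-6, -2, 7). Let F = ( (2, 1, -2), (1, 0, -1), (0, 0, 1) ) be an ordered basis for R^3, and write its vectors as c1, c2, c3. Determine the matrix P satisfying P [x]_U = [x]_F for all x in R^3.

Column j of P is [bj]_F, since P maps U-coordinates to F-coordinates.
Expressing b1 in F: b1 = 0·c1 - c2 + c3, so column 1 of P is (0, -1, 1).
Doing the same for each bj gives P = [[0, -1, -2], [-1, -1, -2], [1, -2, 1]].

[[0, -1, -2], [-1, -1, -2], [1, -2, 1]]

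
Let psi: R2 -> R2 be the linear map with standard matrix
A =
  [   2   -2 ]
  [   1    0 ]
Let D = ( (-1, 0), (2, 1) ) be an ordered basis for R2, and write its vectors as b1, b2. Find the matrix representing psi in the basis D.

[[0, 2], [-1, 2]]

The j-th column of [psi]_D is [psi(bj)]_D.
psi(b1) = A b1 = (-2, -1) = 0·b1 - b2, so column 1 is (0, -1).
Repeating for b2 and assembling the columns gives [[0, 2], [-1, 2]].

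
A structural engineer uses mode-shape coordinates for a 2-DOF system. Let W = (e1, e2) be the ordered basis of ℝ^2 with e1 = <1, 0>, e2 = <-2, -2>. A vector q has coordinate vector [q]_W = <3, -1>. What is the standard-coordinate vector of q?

<5, 2>

The coordinates say q = 3e1 - e2; adding the scaled basis vectors gives <5, 2>.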